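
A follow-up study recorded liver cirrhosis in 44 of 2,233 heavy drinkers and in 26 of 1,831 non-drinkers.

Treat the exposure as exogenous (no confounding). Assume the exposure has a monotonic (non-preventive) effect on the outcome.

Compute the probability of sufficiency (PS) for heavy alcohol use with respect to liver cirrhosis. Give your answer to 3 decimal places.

PS ≈ 0.006

p₁ = P(outcome | exposed) = 44/2233 = 0.019704
p₀ = P(outcome | unexposed) = 26/1831 = 0.0142
Under exogeneity and monotonicity, PS = (p₁ − p₀) / (1 − p₀).
PS = (0.019704 − 0.0142) / (1 − 0.0142) = 0.0055045 / 0.9858 ≈ 0.0056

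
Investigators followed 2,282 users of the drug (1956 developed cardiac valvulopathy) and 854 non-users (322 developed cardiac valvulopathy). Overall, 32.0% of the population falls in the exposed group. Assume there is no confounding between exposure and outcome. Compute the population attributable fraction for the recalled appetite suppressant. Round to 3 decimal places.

p₁ = P(outcome | exposed) = 1956/2282 = 0.85714
p₀ = P(outcome | unexposed) = 322/854 = 0.37705
Overall risk P(Y=1) = π·p₁ + (1−π)·p₀ = 0.32×0.85714 + 0.68×0.37705 = 0.53068.
Under exogeneity, PAF = [P(Y=1) − p₀] / P(Y=1).
PAF = (0.53068 − 0.37705) / 0.53068 ≈ 0.2895

PAF ≈ 0.289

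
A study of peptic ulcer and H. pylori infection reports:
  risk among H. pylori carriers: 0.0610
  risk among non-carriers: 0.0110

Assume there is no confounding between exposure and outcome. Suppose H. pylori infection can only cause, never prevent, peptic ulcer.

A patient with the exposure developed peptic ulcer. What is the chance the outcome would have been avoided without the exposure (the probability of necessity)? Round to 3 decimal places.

Let p₁ = 0.061, p₀ = 0.011.
Under exogeneity and monotonicity, PN = (p₁ − p₀) / p₁.
PN = (0.061 − 0.011) / 0.061 = 0.05 / 0.061 ≈ 0.8197

PN ≈ 0.820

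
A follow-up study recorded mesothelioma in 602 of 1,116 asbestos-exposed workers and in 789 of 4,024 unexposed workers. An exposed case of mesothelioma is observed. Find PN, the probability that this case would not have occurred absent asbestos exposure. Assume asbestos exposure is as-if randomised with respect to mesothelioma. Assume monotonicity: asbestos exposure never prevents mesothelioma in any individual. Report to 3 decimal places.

p₁ = P(outcome | exposed) = 602/1116 = 0.53943
p₀ = P(outcome | unexposed) = 789/4024 = 0.19607
Under exogeneity and monotonicity, PN = (p₁ − p₀) / p₁.
PN = (0.53943 − 0.19607) / 0.53943 = 0.34335 / 0.53943 ≈ 0.6365

PN ≈ 0.637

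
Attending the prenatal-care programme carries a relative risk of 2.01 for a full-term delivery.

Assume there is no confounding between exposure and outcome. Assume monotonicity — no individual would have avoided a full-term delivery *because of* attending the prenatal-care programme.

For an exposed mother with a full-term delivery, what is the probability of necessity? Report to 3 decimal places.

Under exogeneity and monotonicity, PN = (RR − 1) / RR = 1 − 1/RR.
PN = (2.01 − 1) / 2.01 = 1.01 / 2.01 ≈ 0.5025

PN ≈ 0.502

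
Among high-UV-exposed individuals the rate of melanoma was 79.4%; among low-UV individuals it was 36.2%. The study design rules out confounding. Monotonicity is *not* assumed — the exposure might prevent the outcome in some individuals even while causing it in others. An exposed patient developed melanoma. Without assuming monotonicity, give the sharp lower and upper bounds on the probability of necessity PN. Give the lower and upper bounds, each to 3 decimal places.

0.544 ≤ PN ≤ 0.804

p₁ = 0.794, p₀ = 0.362.
Under exogeneity alone the bounds on PN are max{0,(p₁−p₀)/p₁} ≤ PN ≤ min{1,(1−p₀)/p₁}.
  lower = (p₁ − p₀)/p₁ = 0.432 / 0.794 ≈ 0.5441
  upper = min{1, (1 − p₀)/p₁} = 0.638 / 0.794 ≈ 0.8035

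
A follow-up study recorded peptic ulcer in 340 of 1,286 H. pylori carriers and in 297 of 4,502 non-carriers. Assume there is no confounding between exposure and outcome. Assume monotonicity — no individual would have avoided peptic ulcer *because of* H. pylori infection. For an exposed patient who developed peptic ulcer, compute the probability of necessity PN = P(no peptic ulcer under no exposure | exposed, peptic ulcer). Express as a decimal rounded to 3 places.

PN ≈ 0.750

p₁ = P(outcome | exposed) = 340/1286 = 0.26439
p₀ = P(outcome | unexposed) = 297/4502 = 0.065971
Under exogeneity and monotonicity, PN = (p₁ − p₀) / p₁.
PN = (0.26439 − 0.065971) / 0.26439 = 0.19842 / 0.26439 ≈ 0.7505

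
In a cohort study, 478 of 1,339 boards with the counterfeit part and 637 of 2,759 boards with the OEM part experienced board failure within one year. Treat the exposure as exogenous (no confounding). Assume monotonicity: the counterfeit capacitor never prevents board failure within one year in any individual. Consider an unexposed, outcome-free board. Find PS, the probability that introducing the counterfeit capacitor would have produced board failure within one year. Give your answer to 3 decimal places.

PS ≈ 0.164

p₁ = P(outcome | exposed) = 478/1339 = 0.35698
p₀ = P(outcome | unexposed) = 637/2759 = 0.23088
Under exogeneity and monotonicity, PS = (p₁ − p₀) / (1 − p₀).
PS = (0.35698 − 0.23088) / (1 − 0.23088) = 0.1261 / 0.76912 ≈ 0.1640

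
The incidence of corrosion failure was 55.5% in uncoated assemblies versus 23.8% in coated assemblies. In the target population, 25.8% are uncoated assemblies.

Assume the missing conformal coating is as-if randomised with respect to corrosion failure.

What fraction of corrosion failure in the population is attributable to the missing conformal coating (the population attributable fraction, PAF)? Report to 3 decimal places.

PAF ≈ 0.256

p₁ = 0.555, p₀ = 0.238.
Overall risk P(Y=1) = π·p₁ + (1−π)·p₀ = 0.258×0.555 + 0.742×0.238 = 0.31979.
Under exogeneity, PAF = [P(Y=1) − p₀] / P(Y=1).
PAF = (0.31979 − 0.238) / 0.31979 ≈ 0.2558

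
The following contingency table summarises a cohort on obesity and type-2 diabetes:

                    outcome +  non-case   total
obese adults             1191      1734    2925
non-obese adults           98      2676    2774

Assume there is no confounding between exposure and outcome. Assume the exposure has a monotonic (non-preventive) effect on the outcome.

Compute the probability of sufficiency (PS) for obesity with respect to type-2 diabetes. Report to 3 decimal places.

PS ≈ 0.385

p₁ = P(outcome | exposed) = 1191/2925 = 0.40718
p₀ = P(outcome | unexposed) = 98/2774 = 0.035328
Under exogeneity and monotonicity, PS = (p₁ − p₀)/(1 − p₀).
PS = (0.40718 − 0.035328) / 0.96467 ≈ 0.3855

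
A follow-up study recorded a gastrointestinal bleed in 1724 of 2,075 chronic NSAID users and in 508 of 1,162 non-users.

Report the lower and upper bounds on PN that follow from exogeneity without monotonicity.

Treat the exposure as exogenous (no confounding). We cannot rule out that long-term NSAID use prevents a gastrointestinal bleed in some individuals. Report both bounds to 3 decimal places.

0.474 ≤ PN ≤ 0.677

p₁ = P(outcome | exposed) = 1724/2075 = 0.83084
p₀ = P(outcome | unexposed) = 508/1162 = 0.43718
Under exogeneity alone the bounds on PN are max{0,(p₁−p₀)/p₁} ≤ PN ≤ min{1,(1−p₀)/p₁}.
  lower = (p₁ − p₀)/p₁ = 0.39367 / 0.83084 ≈ 0.4738
  upper = min{1, (1 − p₀)/p₁} = 0.56282 / 0.83084 ≈ 0.6774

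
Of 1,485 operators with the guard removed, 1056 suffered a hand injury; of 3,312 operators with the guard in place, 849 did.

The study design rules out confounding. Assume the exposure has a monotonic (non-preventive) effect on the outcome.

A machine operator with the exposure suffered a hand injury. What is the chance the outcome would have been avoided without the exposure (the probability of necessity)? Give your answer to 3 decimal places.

p₁ = P(outcome | exposed) = 1056/1485 = 0.71111
p₀ = P(outcome | unexposed) = 849/3312 = 0.25634
Under exogeneity and monotonicity, PN = (p₁ − p₀) / p₁.
PN = (0.71111 − 0.25634) / 0.71111 = 0.45477 / 0.71111 ≈ 0.6395

PN ≈ 0.640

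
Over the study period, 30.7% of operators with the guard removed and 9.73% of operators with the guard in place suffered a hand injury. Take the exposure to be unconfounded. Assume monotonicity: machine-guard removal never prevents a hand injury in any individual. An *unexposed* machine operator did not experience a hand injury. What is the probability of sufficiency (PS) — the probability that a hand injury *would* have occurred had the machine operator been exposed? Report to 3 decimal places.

p₁ = 0.307, p₀ = 0.0973.
Under exogeneity and monotonicity, PS = (p₁ − p₀) / (1 − p₀).
PS = (0.307 − 0.0973) / (1 − 0.0973) = 0.2097 / 0.9027 ≈ 0.2323

PS ≈ 0.232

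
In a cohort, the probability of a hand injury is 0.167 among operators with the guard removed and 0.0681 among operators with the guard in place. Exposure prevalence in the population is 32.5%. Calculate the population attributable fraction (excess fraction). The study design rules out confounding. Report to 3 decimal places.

Let p₁ = 0.167, p₀ = 0.0681.
Overall risk P(Y=1) = π·p₁ + (1−π)·p₀ = 0.325×0.167 + 0.675×0.0681 = 0.10024.
Under exogeneity, PAF = [P(Y=1) − p₀] / P(Y=1).
PAF = (0.10024 − 0.0681) / 0.10024 ≈ 0.3206

PAF ≈ 0.321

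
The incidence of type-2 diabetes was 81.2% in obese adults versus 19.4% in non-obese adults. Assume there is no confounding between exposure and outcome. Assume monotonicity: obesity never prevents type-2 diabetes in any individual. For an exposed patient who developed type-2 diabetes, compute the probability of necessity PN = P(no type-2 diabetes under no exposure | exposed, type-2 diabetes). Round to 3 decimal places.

p₁ = 0.812, p₀ = 0.194.
Under exogeneity and monotonicity, PN = (p₁ − p₀) / p₁.
PN = (0.812 − 0.194) / 0.812 = 0.618 / 0.812 ≈ 0.7611

PN ≈ 0.761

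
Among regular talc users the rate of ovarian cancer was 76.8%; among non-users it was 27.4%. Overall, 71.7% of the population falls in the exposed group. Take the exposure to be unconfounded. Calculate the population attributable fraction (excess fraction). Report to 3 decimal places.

PAF ≈ 0.564

p₁ = 0.768, p₀ = 0.274.
Overall risk P(Y=1) = π·p₁ + (1−π)·p₀ = 0.717×0.768 + 0.283×0.274 = 0.6282.
Under exogeneity, PAF = [P(Y=1) − p₀] / P(Y=1).
PAF = (0.6282 − 0.274) / 0.6282 ≈ 0.5638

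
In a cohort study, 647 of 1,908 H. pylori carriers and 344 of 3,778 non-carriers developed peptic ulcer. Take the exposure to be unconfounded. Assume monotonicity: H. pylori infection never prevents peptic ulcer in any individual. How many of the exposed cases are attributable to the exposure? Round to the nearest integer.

about 473 cases

p₁ = P(outcome | exposed) = 647/1908 = 0.3391
p₀ = P(outcome | unexposed) = 344/3778 = 0.091053
PN = (p₁ − p₀)/p₁ = (0.3391 − 0.091053) / 0.3391 ≈ 0.73148.
Attributable cases ≈ PN × (exposed cases) = 0.73148 × 647 ≈ 473.27.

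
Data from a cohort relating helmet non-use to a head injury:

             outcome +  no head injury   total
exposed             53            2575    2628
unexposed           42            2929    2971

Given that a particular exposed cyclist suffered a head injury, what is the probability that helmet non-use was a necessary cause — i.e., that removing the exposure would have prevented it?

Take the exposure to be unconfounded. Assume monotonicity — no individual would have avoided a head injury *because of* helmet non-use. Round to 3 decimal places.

p₁ = P(outcome | exposed) = 53/2628 = 0.020167
p₀ = P(outcome | unexposed) = 42/2971 = 0.014137
Under exogeneity and monotonicity, PN = (p₁ − p₀)/p₁.
PN = (0.020167 − 0.014137) / 0.020167 ≈ 0.2990

PN ≈ 0.299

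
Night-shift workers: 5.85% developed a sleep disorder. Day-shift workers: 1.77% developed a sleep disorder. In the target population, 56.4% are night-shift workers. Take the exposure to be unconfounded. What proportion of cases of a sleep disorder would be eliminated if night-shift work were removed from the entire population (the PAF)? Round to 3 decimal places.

PAF ≈ 0.565

p₁ = 0.0585, p₀ = 0.0177.
Overall risk P(Y=1) = π·p₁ + (1−π)·p₀ = 0.564×0.0585 + 0.436×0.0177 = 0.040711.
Under exogeneity, PAF = [P(Y=1) − p₀] / P(Y=1).
PAF = (0.040711 − 0.0177) / 0.040711 ≈ 0.5652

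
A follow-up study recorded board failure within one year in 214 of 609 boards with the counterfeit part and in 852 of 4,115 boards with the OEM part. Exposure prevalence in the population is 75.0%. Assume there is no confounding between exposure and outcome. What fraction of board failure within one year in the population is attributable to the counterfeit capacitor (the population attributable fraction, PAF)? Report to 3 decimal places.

p₁ = P(outcome | exposed) = 214/609 = 0.3514
p₀ = P(outcome | unexposed) = 852/4115 = 0.20705
Overall risk P(Y=1) = π·p₁ + (1−π)·p₀ = 0.75×0.3514 + 0.25×0.20705 = 0.31531.
Under exogeneity, PAF = [P(Y=1) − p₀] / P(Y=1).
PAF = (0.31531 − 0.20705) / 0.31531 ≈ 0.3434

PAF ≈ 0.343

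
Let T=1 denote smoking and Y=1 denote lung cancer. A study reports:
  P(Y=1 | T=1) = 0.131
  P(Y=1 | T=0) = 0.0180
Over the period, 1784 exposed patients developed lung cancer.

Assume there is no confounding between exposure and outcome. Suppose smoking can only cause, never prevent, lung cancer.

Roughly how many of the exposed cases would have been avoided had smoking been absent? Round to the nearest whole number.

about 1539 cases

Let p₁ = 0.131, p₀ = 0.018.
PN = (p₁ − p₀)/p₁ = (0.131 − 0.018) / 0.131 ≈ 0.86260.
Attributable cases ≈ PN × (exposed cases) = 0.86260 × 1784 ≈ 1538.87.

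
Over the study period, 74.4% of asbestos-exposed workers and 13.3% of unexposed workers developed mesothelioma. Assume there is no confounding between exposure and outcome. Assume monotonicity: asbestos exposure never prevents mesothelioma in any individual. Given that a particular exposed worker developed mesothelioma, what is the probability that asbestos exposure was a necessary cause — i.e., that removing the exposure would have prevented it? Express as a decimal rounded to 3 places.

p₁ = 0.744, p₀ = 0.133.
Under exogeneity and monotonicity, PN = (p₁ − p₀) / p₁.
PN = (0.744 − 0.133) / 0.744 = 0.611 / 0.744 ≈ 0.8212

PN ≈ 0.821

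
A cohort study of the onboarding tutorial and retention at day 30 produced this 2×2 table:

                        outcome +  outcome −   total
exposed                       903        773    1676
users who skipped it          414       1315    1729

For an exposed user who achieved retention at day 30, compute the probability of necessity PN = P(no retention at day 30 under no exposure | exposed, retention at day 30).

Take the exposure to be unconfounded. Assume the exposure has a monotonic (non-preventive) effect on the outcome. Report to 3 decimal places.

p₁ = P(outcome | exposed) = 903/1676 = 0.53878
p₀ = P(outcome | unexposed) = 414/1729 = 0.23944
Under exogeneity and monotonicity, PN = (p₁ − p₀)/p₁.
PN = (0.53878 − 0.23944) / 0.53878 ≈ 0.5556

PN ≈ 0.556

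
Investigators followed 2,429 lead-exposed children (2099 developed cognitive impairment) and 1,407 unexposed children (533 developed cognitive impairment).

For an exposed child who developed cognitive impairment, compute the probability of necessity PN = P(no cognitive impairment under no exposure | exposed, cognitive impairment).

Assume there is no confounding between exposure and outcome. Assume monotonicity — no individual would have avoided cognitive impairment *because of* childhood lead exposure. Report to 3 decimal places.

p₁ = P(outcome | exposed) = 2099/2429 = 0.86414
p₀ = P(outcome | unexposed) = 533/1407 = 0.37882
Under exogeneity and monotonicity, PN = (p₁ − p₀) / p₁.
PN = (0.86414 − 0.37882) / 0.86414 = 0.48532 / 0.86414 ≈ 0.5616

PN ≈ 0.562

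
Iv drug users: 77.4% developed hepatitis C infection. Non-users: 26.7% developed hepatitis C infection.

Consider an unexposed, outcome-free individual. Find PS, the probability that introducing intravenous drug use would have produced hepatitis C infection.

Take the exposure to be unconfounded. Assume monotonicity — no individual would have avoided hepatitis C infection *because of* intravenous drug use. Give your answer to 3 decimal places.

p₁ = 0.774, p₀ = 0.267.
Under exogeneity and monotonicity, PS = (p₁ − p₀) / (1 − p₀).
PS = (0.774 − 0.267) / (1 − 0.267) = 0.507 / 0.733 ≈ 0.6917

PS ≈ 0.692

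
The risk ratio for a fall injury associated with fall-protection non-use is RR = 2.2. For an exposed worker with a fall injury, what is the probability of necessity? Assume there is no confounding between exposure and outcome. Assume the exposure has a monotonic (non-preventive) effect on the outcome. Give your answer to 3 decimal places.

PN ≈ 0.545

Under exogeneity and monotonicity, PN = (RR − 1) / RR = 1 − 1/RR.
PN = (2.2 − 1) / 2.2 = 1.2 / 2.2 ≈ 0.5455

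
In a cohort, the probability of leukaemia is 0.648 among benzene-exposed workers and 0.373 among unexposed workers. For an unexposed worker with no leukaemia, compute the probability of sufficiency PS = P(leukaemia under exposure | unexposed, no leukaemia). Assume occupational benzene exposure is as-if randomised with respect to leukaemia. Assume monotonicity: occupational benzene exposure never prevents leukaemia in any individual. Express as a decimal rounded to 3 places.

PS ≈ 0.439

Let p₁ = 0.648, p₀ = 0.373.
Under exogeneity and monotonicity, PS = (p₁ − p₀) / (1 − p₀).
PS = (0.648 − 0.373) / (1 − 0.373) = 0.275 / 0.627 ≈ 0.4386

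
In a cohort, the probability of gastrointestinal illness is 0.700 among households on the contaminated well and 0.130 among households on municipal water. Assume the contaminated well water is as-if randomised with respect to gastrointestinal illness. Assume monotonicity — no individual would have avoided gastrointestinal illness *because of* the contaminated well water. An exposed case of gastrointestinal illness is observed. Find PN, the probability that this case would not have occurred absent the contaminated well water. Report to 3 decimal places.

PN ≈ 0.814

Let p₁ = 0.7, p₀ = 0.13.
Under exogeneity and monotonicity, PN = (p₁ − p₀) / p₁.
PN = (0.7 − 0.13) / 0.7 = 0.57 / 0.7 ≈ 0.8143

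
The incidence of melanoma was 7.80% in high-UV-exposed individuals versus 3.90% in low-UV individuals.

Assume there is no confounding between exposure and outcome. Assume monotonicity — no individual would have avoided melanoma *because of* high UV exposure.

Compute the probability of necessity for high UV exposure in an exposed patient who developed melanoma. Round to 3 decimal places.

PN ≈ 0.500

p₁ = 0.078, p₀ = 0.039.
Under exogeneity and monotonicity, PN = (p₁ − p₀) / p₁.
PN = (0.078 − 0.039) / 0.078 = 0.039 / 0.078 ≈ 0.5000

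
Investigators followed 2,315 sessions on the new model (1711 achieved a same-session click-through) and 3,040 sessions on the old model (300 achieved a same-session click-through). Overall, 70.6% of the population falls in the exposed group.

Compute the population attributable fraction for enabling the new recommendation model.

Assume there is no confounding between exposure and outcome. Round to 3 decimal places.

PAF ≈ 0.821

p₁ = P(outcome | exposed) = 1711/2315 = 0.73909
p₀ = P(outcome | unexposed) = 300/3040 = 0.098684
Overall risk P(Y=1) = π·p₁ + (1−π)·p₀ = 0.706×0.73909 + 0.294×0.098684 = 0.55081.
Under exogeneity, PAF = [P(Y=1) − p₀] / P(Y=1).
PAF = (0.55081 − 0.098684) / 0.55081 ≈ 0.8208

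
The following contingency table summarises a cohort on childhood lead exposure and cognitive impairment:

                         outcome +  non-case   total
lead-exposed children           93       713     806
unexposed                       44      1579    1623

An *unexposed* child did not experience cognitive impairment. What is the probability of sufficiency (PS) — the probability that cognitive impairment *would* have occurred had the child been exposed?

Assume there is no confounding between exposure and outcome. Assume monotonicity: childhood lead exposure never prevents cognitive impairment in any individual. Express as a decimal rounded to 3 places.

p₁ = P(outcome | exposed) = 93/806 = 0.11538
p₀ = P(outcome | unexposed) = 44/1623 = 0.02711
Under exogeneity and monotonicity, PS = (p₁ − p₀)/(1 − p₀).
PS = (0.11538 − 0.02711) / 0.97289 ≈ 0.0907

PS ≈ 0.091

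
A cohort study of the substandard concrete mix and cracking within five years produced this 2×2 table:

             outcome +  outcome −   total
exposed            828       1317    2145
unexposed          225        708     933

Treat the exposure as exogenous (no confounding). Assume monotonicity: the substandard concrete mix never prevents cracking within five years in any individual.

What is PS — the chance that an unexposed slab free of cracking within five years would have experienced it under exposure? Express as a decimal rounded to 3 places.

p₁ = P(outcome | exposed) = 828/2145 = 0.38601
p₀ = P(outcome | unexposed) = 225/933 = 0.24116
Under exogeneity and monotonicity, PS = (p₁ − p₀)/(1 − p₀).
PS = (0.38601 − 0.24116) / 0.75884 ≈ 0.1909

PS ≈ 0.191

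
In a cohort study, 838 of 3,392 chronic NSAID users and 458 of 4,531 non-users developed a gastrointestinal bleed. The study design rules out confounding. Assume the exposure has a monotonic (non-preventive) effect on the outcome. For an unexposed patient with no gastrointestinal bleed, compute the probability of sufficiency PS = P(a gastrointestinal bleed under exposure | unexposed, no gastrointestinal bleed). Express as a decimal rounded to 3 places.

PS ≈ 0.162

p₁ = P(outcome | exposed) = 838/3392 = 0.24705
p₀ = P(outcome | unexposed) = 458/4531 = 0.10108
Under exogeneity and monotonicity, PS = (p₁ − p₀) / (1 − p₀).
PS = (0.24705 − 0.10108) / (1 − 0.10108) = 0.14597 / 0.89892 ≈ 0.1624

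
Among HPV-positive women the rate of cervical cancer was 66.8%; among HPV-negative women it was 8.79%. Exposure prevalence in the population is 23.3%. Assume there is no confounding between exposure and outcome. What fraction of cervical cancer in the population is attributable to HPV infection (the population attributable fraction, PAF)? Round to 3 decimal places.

PAF ≈ 0.606

p₁ = 0.668, p₀ = 0.0879.
Overall risk P(Y=1) = π·p₁ + (1−π)·p₀ = 0.233×0.668 + 0.767×0.0879 = 0.22306.
Under exogeneity, PAF = [P(Y=1) − p₀] / P(Y=1).
PAF = (0.22306 − 0.0879) / 0.22306 ≈ 0.6059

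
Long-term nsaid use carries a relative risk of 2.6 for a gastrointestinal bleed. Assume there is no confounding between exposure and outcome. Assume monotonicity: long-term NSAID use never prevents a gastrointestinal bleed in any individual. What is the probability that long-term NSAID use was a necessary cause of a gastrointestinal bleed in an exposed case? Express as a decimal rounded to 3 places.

PN ≈ 0.615

Under exogeneity and monotonicity, PN = (RR − 1) / RR = 1 − 1/RR.
PN = (2.6 − 1) / 2.6 = 1.6 / 2.6 ≈ 0.6154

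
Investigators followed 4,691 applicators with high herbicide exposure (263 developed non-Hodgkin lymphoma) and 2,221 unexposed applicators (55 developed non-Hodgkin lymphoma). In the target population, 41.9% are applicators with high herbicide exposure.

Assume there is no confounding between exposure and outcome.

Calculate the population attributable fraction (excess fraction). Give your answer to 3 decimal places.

p₁ = P(outcome | exposed) = 263/4691 = 0.056065
p₀ = P(outcome | unexposed) = 55/2221 = 0.024764
Overall risk P(Y=1) = π·p₁ + (1−π)·p₀ = 0.419×0.056065 + 0.581×0.024764 = 0.037879.
Under exogeneity, PAF = [P(Y=1) − p₀] / P(Y=1).
PAF = (0.037879 − 0.024764) / 0.037879 ≈ 0.3462

PAF ≈ 0.346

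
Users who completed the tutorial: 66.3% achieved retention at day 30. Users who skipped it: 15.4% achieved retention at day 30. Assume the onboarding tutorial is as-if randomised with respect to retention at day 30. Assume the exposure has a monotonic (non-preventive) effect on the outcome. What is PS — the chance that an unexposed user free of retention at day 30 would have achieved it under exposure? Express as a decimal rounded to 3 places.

PS ≈ 0.602

p₁ = 0.663, p₀ = 0.154.
Under exogeneity and monotonicity, PS = (p₁ − p₀) / (1 − p₀).
PS = (0.663 − 0.154) / (1 − 0.154) = 0.509 / 0.846 ≈ 0.6017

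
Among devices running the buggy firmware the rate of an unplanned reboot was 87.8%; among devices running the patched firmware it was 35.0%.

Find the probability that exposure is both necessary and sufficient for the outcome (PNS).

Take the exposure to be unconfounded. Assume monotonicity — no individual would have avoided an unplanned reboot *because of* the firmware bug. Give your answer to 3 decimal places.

PNS ≈ 0.528

p₁ = 0.878, p₀ = 0.35.
Under exogeneity and monotonicity, PNS = p₁ − p₀.
PNS = 0.878 − 0.35 = 0.528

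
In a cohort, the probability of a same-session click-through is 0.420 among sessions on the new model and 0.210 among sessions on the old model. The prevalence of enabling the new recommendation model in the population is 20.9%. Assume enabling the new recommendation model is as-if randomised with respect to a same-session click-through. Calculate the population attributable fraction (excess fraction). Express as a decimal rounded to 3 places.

PAF ≈ 0.173

Let p₁ = 0.42, p₀ = 0.21.
Overall risk P(Y=1) = π·p₁ + (1−π)·p₀ = 0.209×0.42 + 0.791×0.21 = 0.25389.
Under exogeneity, PAF = [P(Y=1) − p₀] / P(Y=1).
PAF = (0.25389 − 0.21) / 0.25389 ≈ 0.1729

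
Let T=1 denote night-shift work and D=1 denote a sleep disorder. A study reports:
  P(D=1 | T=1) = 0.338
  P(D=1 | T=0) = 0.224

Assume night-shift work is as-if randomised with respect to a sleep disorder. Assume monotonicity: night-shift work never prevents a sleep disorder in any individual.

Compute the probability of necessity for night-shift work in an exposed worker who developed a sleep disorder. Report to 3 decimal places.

Let p₁ = 0.338, p₀ = 0.224.
Under exogeneity and monotonicity, PN = (p₁ − p₀) / p₁.
PN = (0.338 − 0.224) / 0.338 = 0.114 / 0.338 ≈ 0.3373

PN ≈ 0.337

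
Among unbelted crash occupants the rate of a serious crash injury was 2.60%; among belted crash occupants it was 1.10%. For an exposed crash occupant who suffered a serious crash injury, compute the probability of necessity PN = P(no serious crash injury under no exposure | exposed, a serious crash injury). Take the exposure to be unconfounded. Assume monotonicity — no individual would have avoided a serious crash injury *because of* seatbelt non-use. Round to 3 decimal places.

p₁ = 0.026, p₀ = 0.011.
Under exogeneity and monotonicity, PN = (p₁ − p₀) / p₁.
PN = (0.026 − 0.011) / 0.026 = 0.015 / 0.026 ≈ 0.5769

PN ≈ 0.577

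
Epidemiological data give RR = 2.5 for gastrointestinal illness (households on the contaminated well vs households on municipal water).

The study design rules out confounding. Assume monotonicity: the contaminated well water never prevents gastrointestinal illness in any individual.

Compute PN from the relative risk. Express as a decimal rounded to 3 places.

Under exogeneity and monotonicity, PN = (RR − 1) / RR = 1 − 1/RR.
PN = (2.5 − 1) / 2.5 = 1.5 / 2.5 ≈ 0.6000

PN ≈ 0.600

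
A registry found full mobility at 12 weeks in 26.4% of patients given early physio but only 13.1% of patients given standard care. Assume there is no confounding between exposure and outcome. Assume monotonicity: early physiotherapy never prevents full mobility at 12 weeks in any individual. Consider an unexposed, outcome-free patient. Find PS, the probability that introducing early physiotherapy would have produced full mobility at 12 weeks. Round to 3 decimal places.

p₁ = 0.264, p₀ = 0.131.
Under exogeneity and monotonicity, PS = (p₁ − p₀) / (1 − p₀).
PS = (0.264 − 0.131) / (1 − 0.131) = 0.133 / 0.869 ≈ 0.1530

PS ≈ 0.153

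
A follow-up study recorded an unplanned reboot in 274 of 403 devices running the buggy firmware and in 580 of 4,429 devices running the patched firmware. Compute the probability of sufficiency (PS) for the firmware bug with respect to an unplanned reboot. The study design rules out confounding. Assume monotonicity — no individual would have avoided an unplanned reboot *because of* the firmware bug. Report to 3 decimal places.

p₁ = P(outcome | exposed) = 274/403 = 0.6799
p₀ = P(outcome | unexposed) = 580/4429 = 0.13096
Under exogeneity and monotonicity, PS = (p₁ − p₀) / (1 − p₀).
PS = (0.6799 − 0.13096) / (1 − 0.13096) = 0.54895 / 0.86904 ≈ 0.6317

PS ≈ 0.632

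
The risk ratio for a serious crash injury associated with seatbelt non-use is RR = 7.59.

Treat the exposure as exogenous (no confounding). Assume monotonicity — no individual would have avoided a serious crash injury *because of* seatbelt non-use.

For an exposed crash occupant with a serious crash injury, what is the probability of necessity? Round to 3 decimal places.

Under exogeneity and monotonicity, PN = (RR − 1) / RR = 1 − 1/RR.
PN = (7.59 − 1) / 7.59 = 6.59 / 7.59 ≈ 0.8682

PN ≈ 0.868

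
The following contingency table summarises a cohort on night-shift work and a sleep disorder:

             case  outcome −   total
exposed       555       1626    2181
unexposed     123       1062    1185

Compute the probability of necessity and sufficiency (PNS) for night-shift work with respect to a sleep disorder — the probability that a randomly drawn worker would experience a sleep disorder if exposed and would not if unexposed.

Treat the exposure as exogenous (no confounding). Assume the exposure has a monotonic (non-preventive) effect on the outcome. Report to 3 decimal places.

p₁ = P(outcome | exposed) = 555/2181 = 0.25447
p₀ = P(outcome | unexposed) = 123/1185 = 0.1038
Under exogeneity and monotonicity, PNS = p₁ − p₀.
PNS = 0.25447 − 0.1038 = 0.15067

PNS ≈ 0.151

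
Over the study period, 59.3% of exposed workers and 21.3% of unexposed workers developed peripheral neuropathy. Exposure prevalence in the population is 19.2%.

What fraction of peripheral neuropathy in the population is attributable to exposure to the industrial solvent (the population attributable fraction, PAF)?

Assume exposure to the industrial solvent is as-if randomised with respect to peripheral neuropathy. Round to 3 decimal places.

PAF ≈ 0.255

p₁ = 0.593, p₀ = 0.213.
Overall risk P(Y=1) = π·p₁ + (1−π)·p₀ = 0.192×0.593 + 0.808×0.213 = 0.28596.
Under exogeneity, PAF = [P(Y=1) − p₀] / P(Y=1).
PAF = (0.28596 − 0.213) / 0.28596 ≈ 0.2551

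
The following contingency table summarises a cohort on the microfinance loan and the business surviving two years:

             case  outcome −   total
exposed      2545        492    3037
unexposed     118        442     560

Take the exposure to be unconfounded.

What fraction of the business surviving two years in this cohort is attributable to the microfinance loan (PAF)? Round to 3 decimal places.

p₁ = P(outcome | exposed) = 2545/3037 = 0.838
p₀ = P(outcome | unexposed) = 118/560 = 0.21071
Exposure prevalence π = 3037/3597 = 0.84431; overall risk P(Y=1) = 0.74034.
Under exogeneity, PAF = [P(Y=1) − p₀]/P(Y=1).
PAF = (0.74034 − 0.21071) / 0.74034 ≈ 0.7154

PAF ≈ 0.715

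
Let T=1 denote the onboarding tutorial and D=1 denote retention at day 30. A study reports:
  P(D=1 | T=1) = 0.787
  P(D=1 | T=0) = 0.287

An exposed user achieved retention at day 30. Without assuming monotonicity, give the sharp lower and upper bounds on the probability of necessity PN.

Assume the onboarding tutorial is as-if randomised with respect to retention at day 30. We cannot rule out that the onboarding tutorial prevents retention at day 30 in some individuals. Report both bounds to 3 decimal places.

0.635 ≤ PN ≤ 0.906

Let p₁ = 0.787, p₀ = 0.287.
Under exogeneity alone the bounds on PN are max{0,(p₁−p₀)/p₁} ≤ PN ≤ min{1,(1−p₀)/p₁}.
  lower = (p₁ − p₀)/p₁ = 0.5 / 0.787 ≈ 0.6353
  upper = min{1, (1 − p₀)/p₁} = 0.713 / 0.787 ≈ 0.9060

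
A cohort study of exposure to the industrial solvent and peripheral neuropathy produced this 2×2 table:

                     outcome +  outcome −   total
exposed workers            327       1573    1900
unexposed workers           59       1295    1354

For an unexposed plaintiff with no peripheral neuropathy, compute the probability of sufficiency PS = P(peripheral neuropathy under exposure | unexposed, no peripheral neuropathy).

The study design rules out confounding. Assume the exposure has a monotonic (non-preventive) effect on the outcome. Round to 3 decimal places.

p₁ = P(outcome | exposed) = 327/1900 = 0.17211
p₀ = P(outcome | unexposed) = 59/1354 = 0.043575
Under exogeneity and monotonicity, PS = (p₁ − p₀) / (1 − p₀).
PS = (0.17211 − 0.043575) / (1 − 0.043575) = 0.12853 / 0.95643 ≈ 0.1344

PS ≈ 0.134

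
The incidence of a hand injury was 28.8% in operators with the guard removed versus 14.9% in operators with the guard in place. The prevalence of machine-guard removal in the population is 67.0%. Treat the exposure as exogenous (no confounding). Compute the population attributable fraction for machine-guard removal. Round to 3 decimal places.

PAF ≈ 0.385

p₁ = 0.288, p₀ = 0.149.
Overall risk P(Y=1) = π·p₁ + (1−π)·p₀ = 0.67×0.288 + 0.33×0.149 = 0.24213.
Under exogeneity, PAF = [P(Y=1) − p₀] / P(Y=1).
PAF = (0.24213 − 0.149) / 0.24213 ≈ 0.3846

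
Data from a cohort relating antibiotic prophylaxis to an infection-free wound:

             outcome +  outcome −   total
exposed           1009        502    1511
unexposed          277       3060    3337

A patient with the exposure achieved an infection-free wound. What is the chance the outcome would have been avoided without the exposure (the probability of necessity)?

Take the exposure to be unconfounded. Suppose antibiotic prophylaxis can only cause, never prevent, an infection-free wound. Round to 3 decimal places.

PN ≈ 0.876

p₁ = P(outcome | exposed) = 1009/1511 = 0.66777
p₀ = P(outcome | unexposed) = 277/3337 = 0.083009
Under exogeneity and monotonicity, PN = (p₁ − p₀)/p₁.
PN = (0.66777 − 0.083009) / 0.66777 ≈ 0.8757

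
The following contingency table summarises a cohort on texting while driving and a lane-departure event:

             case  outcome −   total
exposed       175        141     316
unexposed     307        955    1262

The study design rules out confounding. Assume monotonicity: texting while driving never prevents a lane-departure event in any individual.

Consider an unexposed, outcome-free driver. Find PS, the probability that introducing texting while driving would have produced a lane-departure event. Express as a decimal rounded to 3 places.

p₁ = P(outcome | exposed) = 175/316 = 0.5538
p₀ = P(outcome | unexposed) = 307/1262 = 0.24326
Under exogeneity and monotonicity, PS = (p₁ − p₀)/(1 − p₀).
PS = (0.5538 − 0.24326) / 0.75674 ≈ 0.4104

PS ≈ 0.410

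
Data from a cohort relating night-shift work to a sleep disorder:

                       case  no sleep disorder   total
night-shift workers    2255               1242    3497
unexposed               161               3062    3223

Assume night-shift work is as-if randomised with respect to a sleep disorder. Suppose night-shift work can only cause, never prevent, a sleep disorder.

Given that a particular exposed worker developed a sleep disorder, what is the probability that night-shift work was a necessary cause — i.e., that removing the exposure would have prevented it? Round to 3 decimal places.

PN ≈ 0.923

p₁ = P(outcome | exposed) = 2255/3497 = 0.64484
p₀ = P(outcome | unexposed) = 161/3223 = 0.049953
Under exogeneity and monotonicity, PN = (p₁ − p₀)/p₁.
PN = (0.64484 − 0.049953) / 0.64484 ≈ 0.9225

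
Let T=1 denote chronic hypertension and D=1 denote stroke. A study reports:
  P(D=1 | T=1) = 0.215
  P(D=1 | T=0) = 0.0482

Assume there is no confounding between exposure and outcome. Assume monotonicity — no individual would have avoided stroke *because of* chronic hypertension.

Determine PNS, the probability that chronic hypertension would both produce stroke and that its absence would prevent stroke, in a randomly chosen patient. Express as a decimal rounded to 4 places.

Let p₁ = 0.215, p₀ = 0.0482.
Under exogeneity and monotonicity, PNS = p₁ − p₀.
PNS = 0.215 − 0.0482 = 0.1668

PNS ≈ 0.1668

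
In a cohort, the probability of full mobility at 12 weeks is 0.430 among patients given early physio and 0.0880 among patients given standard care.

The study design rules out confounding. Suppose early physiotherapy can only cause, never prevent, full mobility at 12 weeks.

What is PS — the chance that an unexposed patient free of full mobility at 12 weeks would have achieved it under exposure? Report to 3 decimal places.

Let p₁ = 0.43, p₀ = 0.088.
Under exogeneity and monotonicity, PS = (p₁ − p₀) / (1 − p₀).
PS = (0.43 − 0.088) / (1 − 0.088) = 0.342 / 0.912 ≈ 0.3750

PS ≈ 0.375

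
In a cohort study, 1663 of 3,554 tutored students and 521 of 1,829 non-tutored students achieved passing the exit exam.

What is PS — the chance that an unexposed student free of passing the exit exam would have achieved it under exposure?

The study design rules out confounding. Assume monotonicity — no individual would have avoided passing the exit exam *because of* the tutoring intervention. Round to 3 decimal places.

p₁ = P(outcome | exposed) = 1663/3554 = 0.46792
p₀ = P(outcome | unexposed) = 521/1829 = 0.28486
Under exogeneity and monotonicity, PS = (p₁ − p₀) / (1 − p₀).
PS = (0.46792 − 0.28486) / (1 − 0.28486) = 0.18307 / 0.71514 ≈ 0.2560

PS ≈ 0.256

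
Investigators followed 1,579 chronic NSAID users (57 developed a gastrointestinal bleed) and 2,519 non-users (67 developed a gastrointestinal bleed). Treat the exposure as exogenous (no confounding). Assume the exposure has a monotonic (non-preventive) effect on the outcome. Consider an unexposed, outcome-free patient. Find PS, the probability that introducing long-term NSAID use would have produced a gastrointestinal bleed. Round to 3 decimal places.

p₁ = P(outcome | exposed) = 57/1579 = 0.036099
p₀ = P(outcome | unexposed) = 67/2519 = 0.026598
Under exogeneity and monotonicity, PS = (p₁ − p₀) / (1 − p₀).
PS = (0.036099 − 0.026598) / (1 − 0.026598) = 0.0095009 / 0.9734 ≈ 0.0098

PS ≈ 0.010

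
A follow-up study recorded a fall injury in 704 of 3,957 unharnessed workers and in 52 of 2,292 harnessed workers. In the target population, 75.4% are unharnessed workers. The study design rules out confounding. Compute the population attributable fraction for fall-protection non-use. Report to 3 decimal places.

p₁ = P(outcome | exposed) = 704/3957 = 0.17791
p₀ = P(outcome | unexposed) = 52/2292 = 0.022688
Overall risk P(Y=1) = π·p₁ + (1−π)·p₀ = 0.754×0.17791 + 0.246×0.022688 = 0.13973.
Under exogeneity, PAF = [P(Y=1) − p₀] / P(Y=1).
PAF = (0.13973 − 0.022688) / 0.13973 ≈ 0.8376

PAF ≈ 0.838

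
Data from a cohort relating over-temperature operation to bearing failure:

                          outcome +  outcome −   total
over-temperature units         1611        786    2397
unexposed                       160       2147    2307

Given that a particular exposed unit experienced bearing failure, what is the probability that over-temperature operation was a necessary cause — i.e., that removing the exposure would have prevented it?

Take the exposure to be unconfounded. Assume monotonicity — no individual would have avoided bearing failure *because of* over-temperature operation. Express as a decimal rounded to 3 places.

PN ≈ 0.897

p₁ = P(outcome | exposed) = 1611/2397 = 0.67209
p₀ = P(outcome | unexposed) = 160/2307 = 0.069354
Under exogeneity and monotonicity, PN = (p₁ − p₀)/p₁.
PN = (0.67209 − 0.069354) / 0.67209 ≈ 0.8968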